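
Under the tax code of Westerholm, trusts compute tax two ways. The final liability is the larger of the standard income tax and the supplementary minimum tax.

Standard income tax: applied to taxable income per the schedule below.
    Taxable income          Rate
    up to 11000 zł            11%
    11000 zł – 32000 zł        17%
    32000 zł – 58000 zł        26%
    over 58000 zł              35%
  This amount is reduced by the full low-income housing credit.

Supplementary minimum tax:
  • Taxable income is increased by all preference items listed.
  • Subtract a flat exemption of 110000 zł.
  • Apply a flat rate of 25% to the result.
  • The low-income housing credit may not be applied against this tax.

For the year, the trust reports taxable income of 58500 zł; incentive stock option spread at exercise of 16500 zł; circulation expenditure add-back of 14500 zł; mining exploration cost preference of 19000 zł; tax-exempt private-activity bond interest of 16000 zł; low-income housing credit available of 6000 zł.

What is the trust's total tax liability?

5715 zł

Standard income tax:
  11000 zł × 11% = 1210 zł
  21000 zł × 17% = 3570 zł
  26000 zł × 26% = 6760 zł
  500 zł × 35% = 175 zł
  → 11715 zł
  Less low-income housing credit 6000 zł → 5715 zł

Supplementary minimum tax:
  Adjusted income: 58500 zł + 16500 zł + 14500 zł + 19000 zł + 16000 zł = 124500 zł
  Less exemption 110000 zł → base 14500 zł
  14500 zł × 25% = 3625 zł

5715 zł > 3625 zł, so the standard income tax governs.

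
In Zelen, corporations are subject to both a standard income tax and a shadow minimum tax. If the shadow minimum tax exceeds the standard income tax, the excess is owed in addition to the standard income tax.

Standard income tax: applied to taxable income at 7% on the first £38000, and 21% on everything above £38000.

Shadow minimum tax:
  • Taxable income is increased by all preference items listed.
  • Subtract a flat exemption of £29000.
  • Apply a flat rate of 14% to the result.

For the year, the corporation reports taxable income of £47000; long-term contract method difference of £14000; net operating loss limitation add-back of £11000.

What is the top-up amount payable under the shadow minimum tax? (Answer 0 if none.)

£1470

Standard income tax:
  £38000 × 7% = £2660
  £9000 × 21% = £1890
  → £4550

Shadow minimum tax:
  Adjusted income: £47000 + £14000 + £11000 = £72000
  Less exemption £29000 → base £43000
  £43000 × 14% = £6020

Excess of shadow minimum tax over standard income tax: £6020 − £4550 = £1470.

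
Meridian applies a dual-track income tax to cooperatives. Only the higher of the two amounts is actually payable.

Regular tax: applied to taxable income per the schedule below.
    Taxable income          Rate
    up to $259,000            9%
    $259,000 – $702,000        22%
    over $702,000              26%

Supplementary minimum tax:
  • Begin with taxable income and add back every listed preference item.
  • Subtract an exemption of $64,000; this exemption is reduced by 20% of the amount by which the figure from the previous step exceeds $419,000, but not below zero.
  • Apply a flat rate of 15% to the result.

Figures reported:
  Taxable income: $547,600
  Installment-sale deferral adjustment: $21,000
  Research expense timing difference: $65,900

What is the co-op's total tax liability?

$92,040

Supplementary minimum tax:
  Adjusted income: $547,600 + $21,000 + $65,900 = $634,500
  Exemption: $64,000 − 20% × ($634,500 − $419,000) = $64,000 − $43,100 = $20,900
  Base: $634,500 − $20,900 = $613,600
  $613,600 × 15% = $92,040

Regular tax:
  $259,000 × 9% = $23,310
  $288,600 × 22% = $63,492
  → $86,802

$92,040 > $86,802, so the supplementary minimum tax is the binding amount.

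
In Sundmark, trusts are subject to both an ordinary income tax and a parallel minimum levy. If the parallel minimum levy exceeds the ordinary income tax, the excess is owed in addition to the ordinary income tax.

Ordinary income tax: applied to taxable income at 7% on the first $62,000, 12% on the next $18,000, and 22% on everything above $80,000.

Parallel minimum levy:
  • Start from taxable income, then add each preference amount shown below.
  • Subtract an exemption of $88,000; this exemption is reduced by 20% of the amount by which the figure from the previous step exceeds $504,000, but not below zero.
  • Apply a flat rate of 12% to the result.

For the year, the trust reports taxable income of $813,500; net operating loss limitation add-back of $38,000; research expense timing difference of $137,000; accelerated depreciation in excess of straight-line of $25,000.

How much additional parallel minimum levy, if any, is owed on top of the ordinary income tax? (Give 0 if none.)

$0

Ordinary income tax:
  $62,000 × 7% = $4,340
  $18,000 × 12% = $2,160
  $733,500 × 22% = $161,370
  → $167,870

Parallel minimum levy:
  Adjusted income: $813,500 + $38,000 + $137,000 + $25,000 = $1,013,500
  Exemption: 20% × ($1,013,500 − $504,000) = $101,900 ≥ $88,000, so the exemption is fully phased out
  Base: $1,013,500 − $0 = $1,013,500
  $1,013,500 × 12% = $121,620

$121,620 ≤ $167,870, so no add-on is due.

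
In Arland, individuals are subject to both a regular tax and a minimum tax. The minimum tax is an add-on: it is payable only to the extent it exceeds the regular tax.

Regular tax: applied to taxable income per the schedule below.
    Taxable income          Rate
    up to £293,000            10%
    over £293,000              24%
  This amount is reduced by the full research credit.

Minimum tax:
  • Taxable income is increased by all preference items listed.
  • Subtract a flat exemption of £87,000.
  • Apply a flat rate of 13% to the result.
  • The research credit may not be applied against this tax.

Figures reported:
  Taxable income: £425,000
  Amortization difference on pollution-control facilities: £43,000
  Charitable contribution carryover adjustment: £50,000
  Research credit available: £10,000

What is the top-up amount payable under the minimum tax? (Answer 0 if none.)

£5,050

Minimum tax:
  Adjusted income: £425,000 + £43,000 + £50,000 = £518,000
  Less exemption £87,000 → base £431,000
  £431,000 × 13% = £56,030

Regular tax:
  £293,000 × 10% = £29,300
  £132,000 × 24% = £31,680
  → £60,980
  Less research credit £10,000 → £50,980

Excess of minimum tax over regular tax: £56,030 − £50,980 = £5,050.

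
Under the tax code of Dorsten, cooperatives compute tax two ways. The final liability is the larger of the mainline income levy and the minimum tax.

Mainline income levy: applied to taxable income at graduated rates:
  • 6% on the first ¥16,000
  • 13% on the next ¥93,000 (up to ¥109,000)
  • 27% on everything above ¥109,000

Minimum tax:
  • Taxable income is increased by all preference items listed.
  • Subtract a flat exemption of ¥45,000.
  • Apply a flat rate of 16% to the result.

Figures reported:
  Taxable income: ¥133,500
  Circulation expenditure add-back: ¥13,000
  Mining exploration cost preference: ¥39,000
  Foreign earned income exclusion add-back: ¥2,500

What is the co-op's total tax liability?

Mainline income levy:
  ¥16,000 × 6% = ¥960
  ¥93,000 × 13% = ¥12,090
  ¥24,500 × 27% = ¥6,615
  → ¥19,665

Minimum tax:
  Adjusted income: ¥133,500 + ¥13,000 + ¥39,000 + ¥2,500 = ¥188,000
  Less exemption ¥45,000 → base ¥143,000
  ¥143,000 × 16% = ¥22,880

¥22,880 > ¥19,665, so the minimum tax is the binding amount.

¥22,880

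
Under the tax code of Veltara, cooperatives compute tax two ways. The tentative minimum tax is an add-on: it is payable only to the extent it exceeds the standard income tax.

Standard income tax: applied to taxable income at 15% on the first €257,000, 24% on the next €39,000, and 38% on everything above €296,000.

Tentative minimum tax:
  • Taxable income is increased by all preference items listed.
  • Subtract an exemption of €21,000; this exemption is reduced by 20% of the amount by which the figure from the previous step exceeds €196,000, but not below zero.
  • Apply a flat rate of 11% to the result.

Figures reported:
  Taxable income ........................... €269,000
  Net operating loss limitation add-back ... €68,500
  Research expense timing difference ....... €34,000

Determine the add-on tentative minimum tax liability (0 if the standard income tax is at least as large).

€0

Standard income tax:
  €257,000 × 15% = €38,550
  €12,000 × 24% = €2,880
  → €41,430

Tentative minimum tax:
  Adjusted income: €269,000 + €68,500 + €34,000 = €371,500
  Exemption: 20% × (€371,500 − €196,000) = €35,100 ≥ €21,000, so the exemption is fully phased out
  Base: €371,500 − €0 = €371,500
  €371,500 × 11% = €40,865

€40,865 ≤ €41,430, so no add-on is due.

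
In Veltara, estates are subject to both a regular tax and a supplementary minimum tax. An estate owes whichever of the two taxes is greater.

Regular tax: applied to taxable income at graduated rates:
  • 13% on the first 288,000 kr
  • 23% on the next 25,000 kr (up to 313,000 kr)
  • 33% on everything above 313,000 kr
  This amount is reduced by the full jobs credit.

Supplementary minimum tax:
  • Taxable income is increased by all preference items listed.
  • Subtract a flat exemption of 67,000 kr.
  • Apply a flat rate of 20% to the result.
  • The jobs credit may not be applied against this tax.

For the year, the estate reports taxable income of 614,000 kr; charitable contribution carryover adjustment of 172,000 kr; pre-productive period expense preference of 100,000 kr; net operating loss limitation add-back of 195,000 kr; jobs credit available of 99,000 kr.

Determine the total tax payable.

202,800 kr

Supplementary minimum tax:
  Adjusted income: 614,000 kr + 172,000 kr + 100,000 kr + 195,000 kr = 1,081,000 kr
  Less exemption 67,000 kr → base 1,014,000 kr
  1,014,000 kr × 20% = 202,800 kr

Regular tax:
  288,000 kr × 13% = 37,440 kr
  25,000 kr × 23% = 5,750 kr
  301,000 kr × 33% = 99,330 kr
  → 142,520 kr
  Less jobs credit 99,000 kr → 43,520 kr

202,800 kr > 43,520 kr, so the supplementary minimum tax is the binding amount.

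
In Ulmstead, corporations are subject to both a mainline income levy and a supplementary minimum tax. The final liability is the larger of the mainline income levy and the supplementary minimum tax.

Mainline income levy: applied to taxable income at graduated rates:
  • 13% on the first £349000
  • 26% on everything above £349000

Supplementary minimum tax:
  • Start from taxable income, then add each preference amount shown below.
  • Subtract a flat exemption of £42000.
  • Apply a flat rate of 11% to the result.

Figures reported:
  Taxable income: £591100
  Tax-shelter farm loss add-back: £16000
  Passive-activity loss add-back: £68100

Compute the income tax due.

Mainline income levy:
  £349000 × 13% = £45370
  £242100 × 26% = £62946
  → £108316

Supplementary minimum tax:
  Adjusted income: £591100 + £16000 + £68100 = £675200
  Less exemption £42000 → base £633200
  £633200 × 11% = £69652

£108316 > £69652, so the mainline income levy governs.

£108316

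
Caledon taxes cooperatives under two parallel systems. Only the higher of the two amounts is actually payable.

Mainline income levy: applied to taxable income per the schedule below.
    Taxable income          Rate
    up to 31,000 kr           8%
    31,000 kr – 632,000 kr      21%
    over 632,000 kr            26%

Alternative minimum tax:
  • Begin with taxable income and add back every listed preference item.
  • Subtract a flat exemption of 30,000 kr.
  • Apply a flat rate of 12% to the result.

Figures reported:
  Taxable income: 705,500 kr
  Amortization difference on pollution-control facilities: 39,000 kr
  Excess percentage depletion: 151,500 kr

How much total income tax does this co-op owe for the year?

147,800 kr

Alternative minimum tax:
  Adjusted income: 705,500 kr + 39,000 kr + 151,500 kr = 896,000 kr
  Less exemption 30,000 kr → base 866,000 kr
  866,000 kr × 12% = 103,920 kr

Mainline income levy:
  31,000 kr × 8% = 2,480 kr
  601,000 kr × 21% = 126,210 kr
  73,500 kr × 26% = 19,110 kr
  → 147,800 kr

147,800 kr > 103,920 kr, so the mainline income levy governs.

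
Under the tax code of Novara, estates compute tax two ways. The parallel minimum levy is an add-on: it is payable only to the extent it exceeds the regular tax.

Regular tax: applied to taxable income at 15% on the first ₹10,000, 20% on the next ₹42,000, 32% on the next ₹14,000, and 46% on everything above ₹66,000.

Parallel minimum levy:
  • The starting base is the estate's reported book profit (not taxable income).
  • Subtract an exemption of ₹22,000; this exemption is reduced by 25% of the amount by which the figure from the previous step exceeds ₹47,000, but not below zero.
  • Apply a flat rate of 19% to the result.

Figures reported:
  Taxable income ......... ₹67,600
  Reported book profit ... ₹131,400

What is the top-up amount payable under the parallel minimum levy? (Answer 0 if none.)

₹9,679

Regular tax:
  ₹10,000 × 15% = ₹1,500
  ₹42,000 × 20% = ₹8,400
  ₹14,000 × 32% = ₹4,480
  ₹1,600 × 46% = ₹736
  → ₹15,116

Parallel minimum levy:
  Base (reported book profit): ₹131,400
  Exemption: ₹22,000 − 25% × (₹131,400 − ₹47,000) = ₹22,000 − ₹21,100 = ₹900
  Base: ₹131,400 − ₹900 = ₹130,500
  ₹130,500 × 19% = ₹24,795

Excess of parallel minimum levy over regular tax: ₹24,795 − ₹15,116 = ₹9,679.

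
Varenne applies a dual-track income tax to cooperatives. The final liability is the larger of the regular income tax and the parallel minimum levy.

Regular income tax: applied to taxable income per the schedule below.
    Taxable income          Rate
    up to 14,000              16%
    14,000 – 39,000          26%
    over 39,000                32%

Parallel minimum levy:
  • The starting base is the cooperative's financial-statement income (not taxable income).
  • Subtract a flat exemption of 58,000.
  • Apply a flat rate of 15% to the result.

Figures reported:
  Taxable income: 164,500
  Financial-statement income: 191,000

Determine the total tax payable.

48,900

Parallel minimum levy:
  Base (financial-statement income): 191,000
  Less exemption 58,000 → base 133,000
  133,000 × 15% = 19,950

Regular income tax:
  14,000 × 16% = 2,240
  25,000 × 26% = 6,500
  125,500 × 32% = 40,160
  → 48,900

48,900 > 19,950, so the regular income tax governs.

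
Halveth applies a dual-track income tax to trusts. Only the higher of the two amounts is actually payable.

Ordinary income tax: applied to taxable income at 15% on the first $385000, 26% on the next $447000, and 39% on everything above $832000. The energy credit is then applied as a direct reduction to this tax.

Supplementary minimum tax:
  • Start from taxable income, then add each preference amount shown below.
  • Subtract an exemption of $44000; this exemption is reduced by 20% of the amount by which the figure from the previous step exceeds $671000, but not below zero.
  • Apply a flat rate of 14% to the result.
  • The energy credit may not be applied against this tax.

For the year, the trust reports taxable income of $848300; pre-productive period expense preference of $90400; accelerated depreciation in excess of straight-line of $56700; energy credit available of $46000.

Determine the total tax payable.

Ordinary income tax:
  $385000 × 15% = $57750
  $447000 × 26% = $116220
  $16300 × 39% = $6357
  → $180327
  Less energy credit $46000 → $134327

Supplementary minimum tax:
  Adjusted income: $848300 + $90400 + $56700 = $995400
  Exemption: 20% × ($995400 − $671000) = $64880 ≥ $44000, so the exemption is fully phased out
  Base: $995400 − $0 = $995400
  $995400 × 14% = $139356

$139356 > $134327, so the supplementary minimum tax is the binding amount.

$139356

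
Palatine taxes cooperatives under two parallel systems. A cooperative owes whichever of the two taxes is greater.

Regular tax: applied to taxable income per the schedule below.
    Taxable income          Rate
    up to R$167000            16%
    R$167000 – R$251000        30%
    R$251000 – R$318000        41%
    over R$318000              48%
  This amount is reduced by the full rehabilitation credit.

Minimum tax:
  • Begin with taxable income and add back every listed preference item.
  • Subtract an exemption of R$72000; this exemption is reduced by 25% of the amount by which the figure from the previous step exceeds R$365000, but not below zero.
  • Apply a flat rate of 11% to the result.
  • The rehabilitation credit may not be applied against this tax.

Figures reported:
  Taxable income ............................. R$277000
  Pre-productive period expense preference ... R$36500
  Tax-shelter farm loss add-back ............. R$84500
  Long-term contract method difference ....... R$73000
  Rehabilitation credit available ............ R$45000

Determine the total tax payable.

Regular tax:
  R$167000 × 16% = R$26720
  R$84000 × 30% = R$25200
  R$26000 × 41% = R$10660
  → R$62580
  Less rehabilitation credit R$45000 → R$17580

Minimum tax:
  Adjusted income: R$277000 + R$36500 + R$84500 + R$73000 = R$471000
  Exemption: R$72000 − 25% × (R$471000 − R$365000) = R$72000 − R$26500 = R$45500
  Base: R$471000 − R$45500 = R$425500
  R$425500 × 11% = R$46805

R$46805 > R$17580, so the minimum tax is the binding amount.

R$46805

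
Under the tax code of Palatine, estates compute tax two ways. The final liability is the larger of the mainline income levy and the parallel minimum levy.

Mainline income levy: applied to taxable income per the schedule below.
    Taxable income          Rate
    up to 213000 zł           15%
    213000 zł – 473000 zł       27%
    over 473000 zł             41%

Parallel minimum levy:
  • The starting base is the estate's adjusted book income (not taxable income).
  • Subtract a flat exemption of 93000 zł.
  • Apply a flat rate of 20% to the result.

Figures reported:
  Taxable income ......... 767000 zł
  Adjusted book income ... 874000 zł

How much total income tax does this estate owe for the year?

222690 zł

Parallel minimum levy:
  Base (adjusted book income): 874000 zł
  Less exemption 93000 zł → base 781000 zł
  781000 zł × 20% = 156200 zł

Mainline income levy:
  213000 zł × 15% = 31950 zł
  260000 zł × 27% = 70200 zł
  294000 zł × 41% = 120540 zł
  → 222690 zł

222690 zł > 156200 zł, so the mainline income levy governs.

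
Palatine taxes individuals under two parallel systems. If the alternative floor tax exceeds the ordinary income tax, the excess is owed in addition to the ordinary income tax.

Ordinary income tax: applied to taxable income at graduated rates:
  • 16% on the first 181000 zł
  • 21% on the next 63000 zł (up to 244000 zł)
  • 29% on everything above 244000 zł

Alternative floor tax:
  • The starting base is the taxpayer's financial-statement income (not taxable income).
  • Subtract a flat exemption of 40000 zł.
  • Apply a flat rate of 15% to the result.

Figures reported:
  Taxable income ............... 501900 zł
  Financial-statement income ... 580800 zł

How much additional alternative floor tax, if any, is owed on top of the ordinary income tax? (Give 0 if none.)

0 zł

Alternative floor tax:
  Base (financial-statement income): 580800 zł
  Less exemption 40000 zł → base 540800 zł
  540800 zł × 15% = 81120 zł

Ordinary income tax:
  181000 zł × 16% = 28960 zł
  63000 zł × 21% = 13230 zł
  257900 zł × 29% = 74791 zł
  → 116981 zł

81120 zł ≤ 116981 zł, so no add-on is due.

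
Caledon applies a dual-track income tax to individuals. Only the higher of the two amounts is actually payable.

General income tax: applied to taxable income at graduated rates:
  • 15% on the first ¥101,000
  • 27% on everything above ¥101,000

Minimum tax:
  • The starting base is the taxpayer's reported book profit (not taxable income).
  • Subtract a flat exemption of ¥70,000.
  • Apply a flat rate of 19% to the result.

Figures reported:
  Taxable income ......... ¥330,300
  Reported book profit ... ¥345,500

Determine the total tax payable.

Minimum tax:
  Base (reported book profit): ¥345,500
  Less exemption ¥70,000 → base ¥275,500
  ¥275,500 × 19% = ¥52,345

General income tax:
  ¥101,000 × 15% = ¥15,150
  ¥229,300 × 27% = ¥61,911
  → ¥77,061

¥77,061 > ¥52,345, so the general income tax governs.

¥77,061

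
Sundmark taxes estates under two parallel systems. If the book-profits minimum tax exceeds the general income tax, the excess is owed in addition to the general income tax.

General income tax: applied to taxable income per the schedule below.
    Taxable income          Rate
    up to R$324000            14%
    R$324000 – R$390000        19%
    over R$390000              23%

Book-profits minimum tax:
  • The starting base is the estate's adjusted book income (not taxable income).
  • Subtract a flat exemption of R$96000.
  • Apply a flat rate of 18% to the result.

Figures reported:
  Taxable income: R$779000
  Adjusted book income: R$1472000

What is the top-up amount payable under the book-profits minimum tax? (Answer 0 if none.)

R$100310

General income tax:
  R$324000 × 14% = R$45360
  R$66000 × 19% = R$12540
  R$389000 × 23% = R$89470
  → R$147370

Book-profits minimum tax:
  Base (adjusted book income): R$1472000
  Less exemption R$96000 → base R$1376000
  R$1376000 × 18% = R$247680

Excess of book-profits minimum tax over general income tax: R$247680 − R$147370 = R$100310.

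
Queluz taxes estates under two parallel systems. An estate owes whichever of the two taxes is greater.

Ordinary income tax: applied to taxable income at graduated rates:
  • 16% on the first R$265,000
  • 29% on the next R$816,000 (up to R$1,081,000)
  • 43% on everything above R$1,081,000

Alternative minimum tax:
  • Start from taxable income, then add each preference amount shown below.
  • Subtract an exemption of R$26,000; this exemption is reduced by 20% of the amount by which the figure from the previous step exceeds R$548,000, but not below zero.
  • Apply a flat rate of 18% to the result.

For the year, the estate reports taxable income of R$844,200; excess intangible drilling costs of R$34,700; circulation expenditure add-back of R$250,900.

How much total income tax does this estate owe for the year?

R$210,368

Ordinary income tax:
  R$265,000 × 16% = R$42,400
  R$579,200 × 29% = R$167,968
  → R$210,368

Alternative minimum tax:
  Adjusted income: R$844,200 + R$34,700 + R$250,900 = R$1,129,800
  Exemption: 20% × (R$1,129,800 − R$548,000) = R$116,360 ≥ R$26,000, so the exemption is fully phased out
  Base: R$1,129,800 − R$0 = R$1,129,800
  R$1,129,800 × 18% = R$203,364

R$210,368 > R$203,364, so the ordinary income tax governs.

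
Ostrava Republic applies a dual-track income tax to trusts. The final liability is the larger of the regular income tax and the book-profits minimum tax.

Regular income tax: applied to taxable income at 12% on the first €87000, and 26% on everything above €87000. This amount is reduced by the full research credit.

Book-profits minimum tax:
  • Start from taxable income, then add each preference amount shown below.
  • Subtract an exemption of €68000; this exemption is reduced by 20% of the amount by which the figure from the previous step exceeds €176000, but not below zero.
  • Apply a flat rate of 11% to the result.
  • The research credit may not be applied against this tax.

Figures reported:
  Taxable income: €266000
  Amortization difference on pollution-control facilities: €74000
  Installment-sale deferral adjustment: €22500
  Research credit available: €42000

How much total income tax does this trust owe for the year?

€36498

Book-profits minimum tax:
  Adjusted income: €266000 + €74000 + €22500 = €362500
  Exemption: €68000 − 20% × (€362500 − €176000) = €68000 − €37300 = €30700
  Base: €362500 − €30700 = €331800
  €331800 × 11% = €36498

Regular income tax:
  €87000 × 12% = €10440
  €179000 × 26% = €46540
  → €56980
  Less research credit €42000 → €14980

€36498 > €14980, so the book-profits minimum tax is the binding amount.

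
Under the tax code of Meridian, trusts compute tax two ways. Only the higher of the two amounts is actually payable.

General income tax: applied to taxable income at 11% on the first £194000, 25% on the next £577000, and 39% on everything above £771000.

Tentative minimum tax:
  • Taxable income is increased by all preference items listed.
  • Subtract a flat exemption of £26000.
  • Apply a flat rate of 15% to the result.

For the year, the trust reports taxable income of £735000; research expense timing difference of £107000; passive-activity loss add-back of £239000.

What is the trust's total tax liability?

General income tax:
  £194000 × 11% = £21340
  £541000 × 25% = £135250
  → £156590

Tentative minimum tax:
  Adjusted income: £735000 + £107000 + £239000 = £1081000
  Less exemption £26000 → base £1055000
  £1055000 × 15% = £158250

£158250 > £156590, so the tentative minimum tax is the binding amount.

£158250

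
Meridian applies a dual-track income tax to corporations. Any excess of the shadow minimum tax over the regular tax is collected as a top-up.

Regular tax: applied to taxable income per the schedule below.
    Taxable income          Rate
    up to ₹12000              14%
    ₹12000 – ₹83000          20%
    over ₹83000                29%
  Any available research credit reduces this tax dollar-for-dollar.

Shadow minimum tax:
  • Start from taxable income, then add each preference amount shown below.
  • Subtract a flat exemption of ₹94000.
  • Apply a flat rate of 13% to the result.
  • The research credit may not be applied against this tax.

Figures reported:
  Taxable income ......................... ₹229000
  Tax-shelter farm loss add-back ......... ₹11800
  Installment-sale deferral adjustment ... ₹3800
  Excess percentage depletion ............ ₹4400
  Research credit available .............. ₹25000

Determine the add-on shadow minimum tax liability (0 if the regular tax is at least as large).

Regular tax:
  ₹12000 × 14% = ₹1680
  ₹71000 × 20% = ₹14200
  ₹146000 × 29% = ₹42340
  → ₹58220
  Less research credit ₹25000 → ₹33220

Shadow minimum tax:
  Adjusted income: ₹229000 + ₹11800 + ₹3800 + ₹4400 = ₹249000
  Less exemption ₹94000 → base ₹155000
  ₹155000 × 13% = ₹20150

₹20150 ≤ ₹33220, so no add-on is due.

₹0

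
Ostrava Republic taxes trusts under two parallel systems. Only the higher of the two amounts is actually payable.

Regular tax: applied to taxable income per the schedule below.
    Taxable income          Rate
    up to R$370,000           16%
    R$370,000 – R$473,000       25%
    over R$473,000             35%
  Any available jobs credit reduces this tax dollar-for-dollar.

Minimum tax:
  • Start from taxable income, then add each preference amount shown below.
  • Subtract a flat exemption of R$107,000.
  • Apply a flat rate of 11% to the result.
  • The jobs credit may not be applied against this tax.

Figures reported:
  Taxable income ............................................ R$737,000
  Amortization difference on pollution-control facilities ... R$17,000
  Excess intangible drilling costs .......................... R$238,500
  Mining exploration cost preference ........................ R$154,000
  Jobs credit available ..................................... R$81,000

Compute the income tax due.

R$114,345

Minimum tax:
  Adjusted income: R$737,000 + R$17,000 + R$238,500 + R$154,000 = R$1,146,500
  Less exemption R$107,000 → base R$1,039,500
  R$1,039,500 × 11% = R$114,345

Regular tax:
  R$370,000 × 16% = R$59,200
  R$103,000 × 25% = R$25,750
  R$264,000 × 35% = R$92,400
  → R$177,350
  Less jobs credit R$81,000 → R$96,350

R$114,345 > R$96,350, so the minimum tax is the binding amount.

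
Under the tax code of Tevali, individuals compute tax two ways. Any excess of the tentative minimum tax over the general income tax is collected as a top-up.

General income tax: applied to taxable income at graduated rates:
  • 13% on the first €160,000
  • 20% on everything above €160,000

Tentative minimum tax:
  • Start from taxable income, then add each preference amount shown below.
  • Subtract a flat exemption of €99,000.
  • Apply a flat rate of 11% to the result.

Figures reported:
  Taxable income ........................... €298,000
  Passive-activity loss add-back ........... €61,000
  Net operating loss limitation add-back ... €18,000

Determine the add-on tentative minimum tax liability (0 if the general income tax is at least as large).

€0

Tentative minimum tax:
  Adjusted income: €298,000 + €61,000 + €18,000 = €377,000
  Less exemption €99,000 → base €278,000
  €278,000 × 11% = €30,580

General income tax:
  €160,000 × 13% = €20,800
  €138,000 × 20% = €27,600
  → €48,400

€30,580 ≤ €48,400, so no add-on is due.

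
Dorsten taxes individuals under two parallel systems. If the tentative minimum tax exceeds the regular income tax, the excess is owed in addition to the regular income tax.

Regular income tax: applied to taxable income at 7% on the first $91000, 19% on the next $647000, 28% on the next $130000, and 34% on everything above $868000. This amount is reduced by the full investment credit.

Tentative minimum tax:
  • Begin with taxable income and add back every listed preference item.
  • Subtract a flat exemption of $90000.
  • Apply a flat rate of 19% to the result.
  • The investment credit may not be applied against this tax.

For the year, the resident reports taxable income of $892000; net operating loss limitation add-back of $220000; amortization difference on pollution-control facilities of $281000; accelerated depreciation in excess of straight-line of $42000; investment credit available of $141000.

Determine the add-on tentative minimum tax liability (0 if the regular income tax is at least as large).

Tentative minimum tax:
  Adjusted income: $892000 + $220000 + $281000 + $42000 = $1435000
  Less exemption $90000 → base $1345000
  $1345000 × 19% = $255550

Regular income tax:
  $91000 × 7% = $6370
  $647000 × 19% = $122930
  $130000 × 28% = $36400
  $24000 × 34% = $8160
  → $173860
  Less investment credit $141000 → $32860

Excess of tentative minimum tax over regular income tax: $255550 − $32860 = $222690.

$222690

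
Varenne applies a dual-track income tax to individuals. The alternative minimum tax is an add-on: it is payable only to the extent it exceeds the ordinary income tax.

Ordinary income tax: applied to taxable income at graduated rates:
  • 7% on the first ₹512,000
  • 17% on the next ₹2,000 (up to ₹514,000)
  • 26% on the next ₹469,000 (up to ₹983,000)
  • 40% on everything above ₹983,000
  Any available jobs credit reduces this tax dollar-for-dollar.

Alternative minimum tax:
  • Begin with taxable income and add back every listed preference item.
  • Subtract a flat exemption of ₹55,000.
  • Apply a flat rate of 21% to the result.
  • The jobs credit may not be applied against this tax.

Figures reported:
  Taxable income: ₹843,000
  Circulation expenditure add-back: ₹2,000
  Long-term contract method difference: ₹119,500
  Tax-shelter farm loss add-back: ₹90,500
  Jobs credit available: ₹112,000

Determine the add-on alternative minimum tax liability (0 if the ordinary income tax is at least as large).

₹200,280

Alternative minimum tax:
  Adjusted income: ₹843,000 + ₹2,000 + ₹119,500 + ₹90,500 = ₹1,055,000
  Less exemption ₹55,000 → base ₹1,000,000
  ₹1,000,000 × 21% = ₹210,000

Ordinary income tax:
  ₹512,000 × 7% = ₹35,840
  ₹2,000 × 17% = ₹340
  ₹329,000 × 26% = ₹85,540
  → ₹121,720
  Less jobs credit ₹112,000 → ₹9,720

Excess of alternative minimum tax over ordinary income tax: ₹210,000 − ₹9,720 = ₹200,280.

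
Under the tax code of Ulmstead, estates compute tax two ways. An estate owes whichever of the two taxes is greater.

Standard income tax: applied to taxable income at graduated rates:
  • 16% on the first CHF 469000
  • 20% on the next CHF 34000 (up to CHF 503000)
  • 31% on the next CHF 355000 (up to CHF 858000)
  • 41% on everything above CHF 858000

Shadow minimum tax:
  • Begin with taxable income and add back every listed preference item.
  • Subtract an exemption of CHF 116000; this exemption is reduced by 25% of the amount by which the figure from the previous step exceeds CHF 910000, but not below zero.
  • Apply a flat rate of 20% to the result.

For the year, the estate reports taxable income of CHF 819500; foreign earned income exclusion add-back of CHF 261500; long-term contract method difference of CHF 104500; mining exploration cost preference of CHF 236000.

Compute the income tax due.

CHF 284300

Standard income tax:
  CHF 469000 × 16% = CHF 75040
  CHF 34000 × 20% = CHF 6800
  CHF 316500 × 31% = CHF 98115
  → CHF 179955

Shadow minimum tax:
  Adjusted income: CHF 819500 + CHF 261500 + CHF 104500 + CHF 236000 = CHF 1421500
  Exemption: 25% × (CHF 1421500 − CHF 910000) = CHF 127875 ≥ CHF 116000, so the exemption is fully phased out
  Base: CHF 1421500 − CHF 0 = CHF 1421500
  CHF 1421500 × 20% = CHF 284300

CHF 284300 > CHF 179955, so the shadow minimum tax is the binding amount.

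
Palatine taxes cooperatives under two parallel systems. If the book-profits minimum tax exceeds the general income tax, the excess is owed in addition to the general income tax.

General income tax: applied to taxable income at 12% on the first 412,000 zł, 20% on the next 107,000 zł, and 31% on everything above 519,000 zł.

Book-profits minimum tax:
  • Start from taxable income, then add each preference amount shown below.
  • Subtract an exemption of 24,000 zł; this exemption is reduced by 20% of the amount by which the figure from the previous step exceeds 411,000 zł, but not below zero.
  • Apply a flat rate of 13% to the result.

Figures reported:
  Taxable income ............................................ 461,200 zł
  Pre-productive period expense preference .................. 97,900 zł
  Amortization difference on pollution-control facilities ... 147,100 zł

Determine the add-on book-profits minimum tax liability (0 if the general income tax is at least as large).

32,526 zł

General income tax:
  412,000 zł × 12% = 49,440 zł
  49,200 zł × 20% = 9,840 zł
  → 59,280 zł

Book-profits minimum tax:
  Adjusted income: 461,200 zł + 97,900 zł + 147,100 zł = 706,200 zł
  Exemption: 20% × (706,200 zł − 411,000 zł) = 59,040 zł ≥ 24,000 zł, so the exemption is fully phased out
  Base: 706,200 zł − 0 zł = 706,200 zł
  706,200 zł × 13% = 91,806 zł

Excess of book-profits minimum tax over general income tax: 91,806 zł − 59,280 zł = 32,526 zł.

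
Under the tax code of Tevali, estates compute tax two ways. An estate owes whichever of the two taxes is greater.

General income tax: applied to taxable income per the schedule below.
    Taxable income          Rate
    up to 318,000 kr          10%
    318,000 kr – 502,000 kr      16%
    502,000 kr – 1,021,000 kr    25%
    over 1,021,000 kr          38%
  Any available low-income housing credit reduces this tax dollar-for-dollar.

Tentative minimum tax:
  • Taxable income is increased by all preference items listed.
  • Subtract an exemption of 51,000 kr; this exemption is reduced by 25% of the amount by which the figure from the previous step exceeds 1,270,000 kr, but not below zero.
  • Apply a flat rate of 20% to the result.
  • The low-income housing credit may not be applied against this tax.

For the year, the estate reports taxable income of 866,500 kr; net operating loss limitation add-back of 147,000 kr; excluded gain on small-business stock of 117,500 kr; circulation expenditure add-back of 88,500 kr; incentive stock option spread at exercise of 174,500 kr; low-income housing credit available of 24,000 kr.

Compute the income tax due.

274,800 kr

General income tax:
  318,000 kr × 10% = 31,800 kr
  184,000 kr × 16% = 29,440 kr
  364,500 kr × 25% = 91,125 kr
  → 152,365 kr
  Less low-income housing credit 24,000 kr → 128,365 kr

Tentative minimum tax:
  Adjusted income: 866,500 kr + 147,000 kr + 117,500 kr + 88,500 kr + 174,500 kr = 1,394,000 kr
  Exemption: 51,000 kr − 25% × (1,394,000 kr − 1,270,000 kr) = 51,000 kr − 31,000 kr = 20,000 kr
  Base: 1,394,000 kr − 20,000 kr = 1,374,000 kr
  1,374,000 kr × 20% = 274,800 kr

274,800 kr > 128,365 kr, so the tentative minimum tax is the binding amount.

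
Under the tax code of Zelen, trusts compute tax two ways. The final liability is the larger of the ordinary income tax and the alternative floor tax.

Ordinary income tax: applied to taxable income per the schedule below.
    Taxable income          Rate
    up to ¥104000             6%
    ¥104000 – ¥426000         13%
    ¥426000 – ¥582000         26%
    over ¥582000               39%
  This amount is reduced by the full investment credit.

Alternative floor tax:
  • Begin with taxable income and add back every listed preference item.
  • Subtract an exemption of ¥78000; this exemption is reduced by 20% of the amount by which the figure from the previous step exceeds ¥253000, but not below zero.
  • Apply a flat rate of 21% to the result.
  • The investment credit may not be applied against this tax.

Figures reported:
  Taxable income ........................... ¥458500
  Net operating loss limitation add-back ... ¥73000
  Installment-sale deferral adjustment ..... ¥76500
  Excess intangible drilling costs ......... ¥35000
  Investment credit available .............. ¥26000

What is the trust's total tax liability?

¥135030

Ordinary income tax:
  ¥104000 × 6% = ¥6240
  ¥322000 × 13% = ¥41860
  ¥32500 × 26% = ¥8450
  → ¥56550
  Less investment credit ¥26000 → ¥30550

Alternative floor tax:
  Adjusted income: ¥458500 + ¥73000 + ¥76500 + ¥35000 = ¥643000
  Exemption: 20% × (¥643000 − ¥253000) = ¥78000 ≥ ¥78000, so the exemption is fully phased out
  Base: ¥643000 − ¥0 = ¥643000
  ¥643000 × 21% = ¥135030

¥135030 > ¥30550, so the alternative floor tax is the binding amount.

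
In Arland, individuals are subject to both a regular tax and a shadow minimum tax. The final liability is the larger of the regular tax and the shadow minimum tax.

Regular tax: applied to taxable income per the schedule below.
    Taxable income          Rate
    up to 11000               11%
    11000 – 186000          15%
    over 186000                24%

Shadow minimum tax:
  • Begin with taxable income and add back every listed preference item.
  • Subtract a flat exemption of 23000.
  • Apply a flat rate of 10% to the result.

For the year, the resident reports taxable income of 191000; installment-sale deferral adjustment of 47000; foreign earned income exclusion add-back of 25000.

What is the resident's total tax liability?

Regular tax:
  11000 × 11% = 1210
  175000 × 15% = 26250
  5000 × 24% = 1200
  → 28660

Shadow minimum tax:
  Adjusted income: 191000 + 47000 + 25000 = 263000
  Less exemption 23000 → base 240000
  240000 × 10% = 24000

28660 > 24000, so the regular tax governs.

28660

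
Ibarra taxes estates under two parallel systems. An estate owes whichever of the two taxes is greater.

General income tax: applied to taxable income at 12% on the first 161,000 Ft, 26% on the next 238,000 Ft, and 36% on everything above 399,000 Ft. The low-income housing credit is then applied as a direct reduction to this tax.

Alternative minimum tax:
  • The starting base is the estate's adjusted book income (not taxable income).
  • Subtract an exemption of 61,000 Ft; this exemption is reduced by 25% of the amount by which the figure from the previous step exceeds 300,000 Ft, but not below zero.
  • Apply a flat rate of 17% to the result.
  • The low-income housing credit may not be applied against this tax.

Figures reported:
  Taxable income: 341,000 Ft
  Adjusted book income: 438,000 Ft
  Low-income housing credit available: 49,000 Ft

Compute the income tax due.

69,955 Ft

General income tax:
  161,000 Ft × 12% = 19,320 Ft
  180,000 Ft × 26% = 46,800 Ft
  → 66,120 Ft
  Less low-income housing credit 49,000 Ft → 17,120 Ft

Alternative minimum tax:
  Base (adjusted book income): 438,000 Ft
  Exemption: 61,000 Ft − 25% × (438,000 Ft − 300,000 Ft) = 61,000 Ft − 34,500 Ft = 26,500 Ft
  Base: 438,000 Ft − 26,500 Ft = 411,500 Ft
  411,500 Ft × 17% = 69,955 Ft

69,955 Ft > 17,120 Ft, so the alternative minimum tax is the binding amount.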